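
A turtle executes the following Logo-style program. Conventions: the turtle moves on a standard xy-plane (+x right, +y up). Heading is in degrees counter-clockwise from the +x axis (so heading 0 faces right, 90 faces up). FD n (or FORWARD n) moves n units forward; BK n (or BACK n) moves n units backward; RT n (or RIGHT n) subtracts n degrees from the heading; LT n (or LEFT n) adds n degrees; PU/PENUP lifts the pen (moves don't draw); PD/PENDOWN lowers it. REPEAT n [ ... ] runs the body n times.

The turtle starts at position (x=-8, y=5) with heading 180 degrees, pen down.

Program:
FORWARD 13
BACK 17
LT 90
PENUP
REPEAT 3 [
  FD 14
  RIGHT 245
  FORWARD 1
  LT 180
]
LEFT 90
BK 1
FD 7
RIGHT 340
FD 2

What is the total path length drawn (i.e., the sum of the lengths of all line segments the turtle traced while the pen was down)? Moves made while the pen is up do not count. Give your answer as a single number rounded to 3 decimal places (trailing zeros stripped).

Executing turtle program step by step:
Start: pos=(-8,5), heading=180, pen down
FD 13: (-8,5) -> (-21,5) [heading=180, draw]
BK 17: (-21,5) -> (-4,5) [heading=180, draw]
LT 90: heading 180 -> 270
PU: pen up
REPEAT 3 [
  -- iteration 1/3 --
  FD 14: (-4,5) -> (-4,-9) [heading=270, move]
  RT 245: heading 270 -> 25
  FD 1: (-4,-9) -> (-3.094,-8.577) [heading=25, move]
  LT 180: heading 25 -> 205
  -- iteration 2/3 --
  FD 14: (-3.094,-8.577) -> (-15.782,-14.494) [heading=205, move]
  RT 245: heading 205 -> 320
  FD 1: (-15.782,-14.494) -> (-15.016,-15.137) [heading=320, move]
  LT 180: heading 320 -> 140
  -- iteration 3/3 --
  FD 14: (-15.016,-15.137) -> (-25.741,-6.138) [heading=140, move]
  RT 245: heading 140 -> 255
  FD 1: (-25.741,-6.138) -> (-25.999,-7.104) [heading=255, move]
  LT 180: heading 255 -> 75
]
LT 90: heading 75 -> 165
BK 1: (-25.999,-7.104) -> (-25.033,-7.363) [heading=165, move]
FD 7: (-25.033,-7.363) -> (-31.795,-5.551) [heading=165, move]
RT 340: heading 165 -> 185
FD 2: (-31.795,-5.551) -> (-33.787,-5.725) [heading=185, move]
Final: pos=(-33.787,-5.725), heading=185, 2 segment(s) drawn

Segment lengths:
  seg 1: (-8,5) -> (-21,5), length = 13
  seg 2: (-21,5) -> (-4,5), length = 17
Total = 30

Answer: 30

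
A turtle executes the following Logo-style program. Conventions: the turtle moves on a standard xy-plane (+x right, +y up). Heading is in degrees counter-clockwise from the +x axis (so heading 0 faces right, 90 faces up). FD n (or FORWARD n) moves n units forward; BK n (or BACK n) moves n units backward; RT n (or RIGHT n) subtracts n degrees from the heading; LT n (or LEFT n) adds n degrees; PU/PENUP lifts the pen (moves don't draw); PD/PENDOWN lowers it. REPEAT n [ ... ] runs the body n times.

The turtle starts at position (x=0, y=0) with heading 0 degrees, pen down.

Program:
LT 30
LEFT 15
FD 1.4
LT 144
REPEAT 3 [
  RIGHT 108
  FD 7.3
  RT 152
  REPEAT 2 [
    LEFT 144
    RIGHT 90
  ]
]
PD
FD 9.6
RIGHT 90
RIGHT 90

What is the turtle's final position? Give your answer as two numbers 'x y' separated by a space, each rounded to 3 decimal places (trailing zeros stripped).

Answer: -1.333 15.863

Derivation:
Executing turtle program step by step:
Start: pos=(0,0), heading=0, pen down
LT 30: heading 0 -> 30
LT 15: heading 30 -> 45
FD 1.4: (0,0) -> (0.99,0.99) [heading=45, draw]
LT 144: heading 45 -> 189
REPEAT 3 [
  -- iteration 1/3 --
  RT 108: heading 189 -> 81
  FD 7.3: (0.99,0.99) -> (2.132,8.2) [heading=81, draw]
  RT 152: heading 81 -> 289
  REPEAT 2 [
    -- iteration 1/2 --
    LT 144: heading 289 -> 73
    RT 90: heading 73 -> 343
    -- iteration 2/2 --
    LT 144: heading 343 -> 127
    RT 90: heading 127 -> 37
  ]
  -- iteration 2/3 --
  RT 108: heading 37 -> 289
  FD 7.3: (2.132,8.2) -> (4.509,1.298) [heading=289, draw]
  RT 152: heading 289 -> 137
  REPEAT 2 [
    -- iteration 1/2 --
    LT 144: heading 137 -> 281
    RT 90: heading 281 -> 191
    -- iteration 2/2 --
    LT 144: heading 191 -> 335
    RT 90: heading 335 -> 245
  ]
  -- iteration 3/3 --
  RT 108: heading 245 -> 137
  FD 7.3: (4.509,1.298) -> (-0.83,6.276) [heading=137, draw]
  RT 152: heading 137 -> 345
  REPEAT 2 [
    -- iteration 1/2 --
    LT 144: heading 345 -> 129
    RT 90: heading 129 -> 39
    -- iteration 2/2 --
    LT 144: heading 39 -> 183
    RT 90: heading 183 -> 93
  ]
]
PD: pen down
FD 9.6: (-0.83,6.276) -> (-1.333,15.863) [heading=93, draw]
RT 90: heading 93 -> 3
RT 90: heading 3 -> 273
Final: pos=(-1.333,15.863), heading=273, 5 segment(s) drawn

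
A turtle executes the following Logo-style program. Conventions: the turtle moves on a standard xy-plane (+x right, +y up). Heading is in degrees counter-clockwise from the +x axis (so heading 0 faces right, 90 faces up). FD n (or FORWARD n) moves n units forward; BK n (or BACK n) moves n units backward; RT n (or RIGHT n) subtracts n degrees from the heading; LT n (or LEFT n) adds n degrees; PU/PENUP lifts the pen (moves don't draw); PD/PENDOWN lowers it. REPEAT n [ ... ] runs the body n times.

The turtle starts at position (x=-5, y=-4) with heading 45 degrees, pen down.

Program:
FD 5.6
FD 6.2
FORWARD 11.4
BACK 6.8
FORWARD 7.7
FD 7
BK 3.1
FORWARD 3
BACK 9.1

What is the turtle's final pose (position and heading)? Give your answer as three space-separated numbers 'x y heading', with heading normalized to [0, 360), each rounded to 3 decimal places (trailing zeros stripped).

Executing turtle program step by step:
Start: pos=(-5,-4), heading=45, pen down
FD 5.6: (-5,-4) -> (-1.04,-0.04) [heading=45, draw]
FD 6.2: (-1.04,-0.04) -> (3.344,4.344) [heading=45, draw]
FD 11.4: (3.344,4.344) -> (11.405,12.405) [heading=45, draw]
BK 6.8: (11.405,12.405) -> (6.597,7.597) [heading=45, draw]
FD 7.7: (6.597,7.597) -> (12.041,13.041) [heading=45, draw]
FD 7: (12.041,13.041) -> (16.991,17.991) [heading=45, draw]
BK 3.1: (16.991,17.991) -> (14.799,15.799) [heading=45, draw]
FD 3: (14.799,15.799) -> (16.92,17.92) [heading=45, draw]
BK 9.1: (16.92,17.92) -> (10.486,11.486) [heading=45, draw]
Final: pos=(10.486,11.486), heading=45, 9 segment(s) drawn

Answer: 10.486 11.486 45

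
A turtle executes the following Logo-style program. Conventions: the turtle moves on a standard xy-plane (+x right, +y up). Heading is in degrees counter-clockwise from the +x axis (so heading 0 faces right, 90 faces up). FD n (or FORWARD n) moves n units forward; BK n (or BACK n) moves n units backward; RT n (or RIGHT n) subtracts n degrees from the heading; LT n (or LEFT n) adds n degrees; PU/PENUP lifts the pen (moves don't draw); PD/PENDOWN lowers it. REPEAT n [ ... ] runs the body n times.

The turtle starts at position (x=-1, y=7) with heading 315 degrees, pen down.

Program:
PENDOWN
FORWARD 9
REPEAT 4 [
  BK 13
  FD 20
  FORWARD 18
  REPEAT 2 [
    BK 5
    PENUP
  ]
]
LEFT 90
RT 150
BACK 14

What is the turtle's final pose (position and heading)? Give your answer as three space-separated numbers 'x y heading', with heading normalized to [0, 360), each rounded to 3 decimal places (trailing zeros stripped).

Answer: 51.414 -28.267 255

Derivation:
Executing turtle program step by step:
Start: pos=(-1,7), heading=315, pen down
PD: pen down
FD 9: (-1,7) -> (5.364,0.636) [heading=315, draw]
REPEAT 4 [
  -- iteration 1/4 --
  BK 13: (5.364,0.636) -> (-3.828,9.828) [heading=315, draw]
  FD 20: (-3.828,9.828) -> (10.314,-4.314) [heading=315, draw]
  FD 18: (10.314,-4.314) -> (23.042,-17.042) [heading=315, draw]
  REPEAT 2 [
    -- iteration 1/2 --
    BK 5: (23.042,-17.042) -> (19.506,-13.506) [heading=315, draw]
    PU: pen up
    -- iteration 2/2 --
    BK 5: (19.506,-13.506) -> (15.971,-9.971) [heading=315, move]
    PU: pen up
  ]
  -- iteration 2/4 --
  BK 13: (15.971,-9.971) -> (6.778,-0.778) [heading=315, move]
  FD 20: (6.778,-0.778) -> (20.92,-14.92) [heading=315, move]
  FD 18: (20.92,-14.92) -> (33.648,-27.648) [heading=315, move]
  REPEAT 2 [
    -- iteration 1/2 --
    BK 5: (33.648,-27.648) -> (30.113,-24.113) [heading=315, move]
    PU: pen up
    -- iteration 2/2 --
    BK 5: (30.113,-24.113) -> (26.577,-20.577) [heading=315, move]
    PU: pen up
  ]
  -- iteration 3/4 --
  BK 13: (26.577,-20.577) -> (17.385,-11.385) [heading=315, move]
  FD 20: (17.385,-11.385) -> (31.527,-25.527) [heading=315, move]
  FD 18: (31.527,-25.527) -> (44.255,-38.255) [heading=315, move]
  REPEAT 2 [
    -- iteration 1/2 --
    BK 5: (44.255,-38.255) -> (40.719,-34.719) [heading=315, move]
    PU: pen up
    -- iteration 2/2 --
    BK 5: (40.719,-34.719) -> (37.184,-31.184) [heading=315, move]
    PU: pen up
  ]
  -- iteration 4/4 --
  BK 13: (37.184,-31.184) -> (27.991,-21.991) [heading=315, move]
  FD 20: (27.991,-21.991) -> (42.134,-36.134) [heading=315, move]
  FD 18: (42.134,-36.134) -> (54.861,-48.861) [heading=315, move]
  REPEAT 2 [
    -- iteration 1/2 --
    BK 5: (54.861,-48.861) -> (51.326,-45.326) [heading=315, move]
    PU: pen up
    -- iteration 2/2 --
    BK 5: (51.326,-45.326) -> (47.79,-41.79) [heading=315, move]
    PU: pen up
  ]
]
LT 90: heading 315 -> 45
RT 150: heading 45 -> 255
BK 14: (47.79,-41.79) -> (51.414,-28.267) [heading=255, move]
Final: pos=(51.414,-28.267), heading=255, 5 segment(s) drawn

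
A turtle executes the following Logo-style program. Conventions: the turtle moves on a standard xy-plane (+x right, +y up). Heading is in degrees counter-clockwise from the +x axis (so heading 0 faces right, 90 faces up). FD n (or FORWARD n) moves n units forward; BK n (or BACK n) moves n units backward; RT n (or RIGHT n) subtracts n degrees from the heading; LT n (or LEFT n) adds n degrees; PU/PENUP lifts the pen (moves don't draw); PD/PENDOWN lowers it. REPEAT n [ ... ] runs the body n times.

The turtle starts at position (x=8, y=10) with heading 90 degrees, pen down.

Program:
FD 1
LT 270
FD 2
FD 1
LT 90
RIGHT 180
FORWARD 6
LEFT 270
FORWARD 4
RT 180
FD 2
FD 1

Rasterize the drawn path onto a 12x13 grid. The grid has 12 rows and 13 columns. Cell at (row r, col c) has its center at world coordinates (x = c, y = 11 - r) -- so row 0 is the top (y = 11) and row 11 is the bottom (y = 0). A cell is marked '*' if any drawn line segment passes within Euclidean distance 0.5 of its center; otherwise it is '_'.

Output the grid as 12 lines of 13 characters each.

Segment 0: (8,10) -> (8,11)
Segment 1: (8,11) -> (10,11)
Segment 2: (10,11) -> (11,11)
Segment 3: (11,11) -> (11,5)
Segment 4: (11,5) -> (7,5)
Segment 5: (7,5) -> (9,5)
Segment 6: (9,5) -> (10,5)

Answer: ________****_
________*__*_
___________*_
___________*_
___________*_
___________*_
_______*****_
_____________
_____________
_____________
_____________
_____________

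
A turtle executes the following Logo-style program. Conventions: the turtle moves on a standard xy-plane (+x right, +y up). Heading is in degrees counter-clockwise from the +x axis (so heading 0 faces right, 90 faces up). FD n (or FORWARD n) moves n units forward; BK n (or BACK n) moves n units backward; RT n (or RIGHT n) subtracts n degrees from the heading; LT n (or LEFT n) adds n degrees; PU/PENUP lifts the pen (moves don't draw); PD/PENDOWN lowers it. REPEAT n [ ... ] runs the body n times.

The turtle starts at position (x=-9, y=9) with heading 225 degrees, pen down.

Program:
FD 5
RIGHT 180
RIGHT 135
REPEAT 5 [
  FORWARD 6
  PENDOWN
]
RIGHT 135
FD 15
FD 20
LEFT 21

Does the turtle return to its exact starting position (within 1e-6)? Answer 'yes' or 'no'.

Answer: no

Derivation:
Executing turtle program step by step:
Start: pos=(-9,9), heading=225, pen down
FD 5: (-9,9) -> (-12.536,5.464) [heading=225, draw]
RT 180: heading 225 -> 45
RT 135: heading 45 -> 270
REPEAT 5 [
  -- iteration 1/5 --
  FD 6: (-12.536,5.464) -> (-12.536,-0.536) [heading=270, draw]
  PD: pen down
  -- iteration 2/5 --
  FD 6: (-12.536,-0.536) -> (-12.536,-6.536) [heading=270, draw]
  PD: pen down
  -- iteration 3/5 --
  FD 6: (-12.536,-6.536) -> (-12.536,-12.536) [heading=270, draw]
  PD: pen down
  -- iteration 4/5 --
  FD 6: (-12.536,-12.536) -> (-12.536,-18.536) [heading=270, draw]
  PD: pen down
  -- iteration 5/5 --
  FD 6: (-12.536,-18.536) -> (-12.536,-24.536) [heading=270, draw]
  PD: pen down
]
RT 135: heading 270 -> 135
FD 15: (-12.536,-24.536) -> (-23.142,-13.929) [heading=135, draw]
FD 20: (-23.142,-13.929) -> (-37.284,0.213) [heading=135, draw]
LT 21: heading 135 -> 156
Final: pos=(-37.284,0.213), heading=156, 8 segment(s) drawn

Start position: (-9, 9)
Final position: (-37.284, 0.213)
Distance = 29.618; >= 1e-6 -> NOT closed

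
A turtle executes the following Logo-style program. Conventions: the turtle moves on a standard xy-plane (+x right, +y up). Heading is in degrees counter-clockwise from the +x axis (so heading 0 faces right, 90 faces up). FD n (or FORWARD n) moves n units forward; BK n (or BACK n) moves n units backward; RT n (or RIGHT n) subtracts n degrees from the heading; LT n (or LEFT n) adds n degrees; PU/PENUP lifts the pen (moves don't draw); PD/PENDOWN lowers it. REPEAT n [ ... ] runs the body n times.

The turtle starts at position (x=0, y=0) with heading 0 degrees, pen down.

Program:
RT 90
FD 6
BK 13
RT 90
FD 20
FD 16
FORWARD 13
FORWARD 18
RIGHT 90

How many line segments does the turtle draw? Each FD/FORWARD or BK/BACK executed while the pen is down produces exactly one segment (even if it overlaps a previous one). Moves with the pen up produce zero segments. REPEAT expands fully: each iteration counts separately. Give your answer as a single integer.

Executing turtle program step by step:
Start: pos=(0,0), heading=0, pen down
RT 90: heading 0 -> 270
FD 6: (0,0) -> (0,-6) [heading=270, draw]
BK 13: (0,-6) -> (0,7) [heading=270, draw]
RT 90: heading 270 -> 180
FD 20: (0,7) -> (-20,7) [heading=180, draw]
FD 16: (-20,7) -> (-36,7) [heading=180, draw]
FD 13: (-36,7) -> (-49,7) [heading=180, draw]
FD 18: (-49,7) -> (-67,7) [heading=180, draw]
RT 90: heading 180 -> 90
Final: pos=(-67,7), heading=90, 6 segment(s) drawn
Segments drawn: 6

Answer: 6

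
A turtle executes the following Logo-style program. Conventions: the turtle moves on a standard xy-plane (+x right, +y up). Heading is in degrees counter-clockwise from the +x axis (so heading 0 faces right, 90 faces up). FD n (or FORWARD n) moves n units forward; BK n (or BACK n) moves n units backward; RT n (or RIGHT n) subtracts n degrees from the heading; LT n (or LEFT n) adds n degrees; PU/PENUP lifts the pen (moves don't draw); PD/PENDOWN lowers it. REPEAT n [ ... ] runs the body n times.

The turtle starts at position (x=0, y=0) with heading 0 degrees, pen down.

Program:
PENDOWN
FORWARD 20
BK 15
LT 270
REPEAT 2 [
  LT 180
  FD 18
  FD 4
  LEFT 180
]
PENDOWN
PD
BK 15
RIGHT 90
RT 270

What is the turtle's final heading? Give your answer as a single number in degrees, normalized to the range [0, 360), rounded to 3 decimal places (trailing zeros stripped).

Answer: 270

Derivation:
Executing turtle program step by step:
Start: pos=(0,0), heading=0, pen down
PD: pen down
FD 20: (0,0) -> (20,0) [heading=0, draw]
BK 15: (20,0) -> (5,0) [heading=0, draw]
LT 270: heading 0 -> 270
REPEAT 2 [
  -- iteration 1/2 --
  LT 180: heading 270 -> 90
  FD 18: (5,0) -> (5,18) [heading=90, draw]
  FD 4: (5,18) -> (5,22) [heading=90, draw]
  LT 180: heading 90 -> 270
  -- iteration 2/2 --
  LT 180: heading 270 -> 90
  FD 18: (5,22) -> (5,40) [heading=90, draw]
  FD 4: (5,40) -> (5,44) [heading=90, draw]
  LT 180: heading 90 -> 270
]
PD: pen down
PD: pen down
BK 15: (5,44) -> (5,59) [heading=270, draw]
RT 90: heading 270 -> 180
RT 270: heading 180 -> 270
Final: pos=(5,59), heading=270, 7 segment(s) drawn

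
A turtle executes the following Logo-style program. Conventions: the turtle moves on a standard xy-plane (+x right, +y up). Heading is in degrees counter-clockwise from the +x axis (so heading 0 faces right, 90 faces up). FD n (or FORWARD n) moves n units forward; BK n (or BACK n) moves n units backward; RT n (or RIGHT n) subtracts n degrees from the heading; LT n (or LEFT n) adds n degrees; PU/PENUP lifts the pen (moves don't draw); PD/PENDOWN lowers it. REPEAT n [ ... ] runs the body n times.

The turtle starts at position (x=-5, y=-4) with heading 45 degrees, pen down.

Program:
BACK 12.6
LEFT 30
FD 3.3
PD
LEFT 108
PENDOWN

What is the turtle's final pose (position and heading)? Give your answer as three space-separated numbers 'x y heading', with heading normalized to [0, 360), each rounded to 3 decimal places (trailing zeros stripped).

Executing turtle program step by step:
Start: pos=(-5,-4), heading=45, pen down
BK 12.6: (-5,-4) -> (-13.91,-12.91) [heading=45, draw]
LT 30: heading 45 -> 75
FD 3.3: (-13.91,-12.91) -> (-13.055,-9.722) [heading=75, draw]
PD: pen down
LT 108: heading 75 -> 183
PD: pen down
Final: pos=(-13.055,-9.722), heading=183, 2 segment(s) drawn

Answer: -13.055 -9.722 183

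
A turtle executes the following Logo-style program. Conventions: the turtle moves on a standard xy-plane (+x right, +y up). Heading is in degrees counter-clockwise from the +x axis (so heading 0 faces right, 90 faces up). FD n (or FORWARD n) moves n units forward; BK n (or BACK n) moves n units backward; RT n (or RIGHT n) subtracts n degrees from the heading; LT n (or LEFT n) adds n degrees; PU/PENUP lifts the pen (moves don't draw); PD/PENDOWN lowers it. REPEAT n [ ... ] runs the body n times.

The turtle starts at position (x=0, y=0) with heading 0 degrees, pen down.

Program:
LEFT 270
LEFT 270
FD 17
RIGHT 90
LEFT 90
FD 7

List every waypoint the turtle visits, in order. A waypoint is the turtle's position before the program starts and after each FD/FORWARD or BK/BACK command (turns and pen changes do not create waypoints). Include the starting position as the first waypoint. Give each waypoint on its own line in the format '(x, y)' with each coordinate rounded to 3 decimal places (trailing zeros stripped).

Answer: (0, 0)
(-17, 0)
(-24, 0)

Derivation:
Executing turtle program step by step:
Start: pos=(0,0), heading=0, pen down
LT 270: heading 0 -> 270
LT 270: heading 270 -> 180
FD 17: (0,0) -> (-17,0) [heading=180, draw]
RT 90: heading 180 -> 90
LT 90: heading 90 -> 180
FD 7: (-17,0) -> (-24,0) [heading=180, draw]
Final: pos=(-24,0), heading=180, 2 segment(s) drawn
Waypoints (3 total):
(0, 0)
(-17, 0)
(-24, 0)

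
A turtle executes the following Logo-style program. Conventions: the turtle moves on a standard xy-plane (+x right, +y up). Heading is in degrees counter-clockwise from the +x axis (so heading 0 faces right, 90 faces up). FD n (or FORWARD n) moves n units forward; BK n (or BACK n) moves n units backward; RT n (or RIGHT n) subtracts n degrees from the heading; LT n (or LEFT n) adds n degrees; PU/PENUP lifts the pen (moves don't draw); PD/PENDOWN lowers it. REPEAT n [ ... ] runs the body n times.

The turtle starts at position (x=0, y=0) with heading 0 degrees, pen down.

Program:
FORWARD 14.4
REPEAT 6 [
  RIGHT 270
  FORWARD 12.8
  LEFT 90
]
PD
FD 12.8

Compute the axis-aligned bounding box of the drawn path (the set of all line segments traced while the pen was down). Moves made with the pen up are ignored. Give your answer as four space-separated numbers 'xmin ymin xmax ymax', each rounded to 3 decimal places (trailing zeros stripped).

Answer: 0 0 27.2 12.8

Derivation:
Executing turtle program step by step:
Start: pos=(0,0), heading=0, pen down
FD 14.4: (0,0) -> (14.4,0) [heading=0, draw]
REPEAT 6 [
  -- iteration 1/6 --
  RT 270: heading 0 -> 90
  FD 12.8: (14.4,0) -> (14.4,12.8) [heading=90, draw]
  LT 90: heading 90 -> 180
  -- iteration 2/6 --
  RT 270: heading 180 -> 270
  FD 12.8: (14.4,12.8) -> (14.4,0) [heading=270, draw]
  LT 90: heading 270 -> 0
  -- iteration 3/6 --
  RT 270: heading 0 -> 90
  FD 12.8: (14.4,0) -> (14.4,12.8) [heading=90, draw]
  LT 90: heading 90 -> 180
  -- iteration 4/6 --
  RT 270: heading 180 -> 270
  FD 12.8: (14.4,12.8) -> (14.4,0) [heading=270, draw]
  LT 90: heading 270 -> 0
  -- iteration 5/6 --
  RT 270: heading 0 -> 90
  FD 12.8: (14.4,0) -> (14.4,12.8) [heading=90, draw]
  LT 90: heading 90 -> 180
  -- iteration 6/6 --
  RT 270: heading 180 -> 270
  FD 12.8: (14.4,12.8) -> (14.4,0) [heading=270, draw]
  LT 90: heading 270 -> 0
]
PD: pen down
FD 12.8: (14.4,0) -> (27.2,0) [heading=0, draw]
Final: pos=(27.2,0), heading=0, 8 segment(s) drawn

Segment endpoints: x in {0, 14.4, 14.4, 14.4, 14.4, 14.4, 14.4, 14.4, 27.2}, y in {0, 0, 12.8}
xmin=0, ymin=0, xmax=27.2, ymax=12.8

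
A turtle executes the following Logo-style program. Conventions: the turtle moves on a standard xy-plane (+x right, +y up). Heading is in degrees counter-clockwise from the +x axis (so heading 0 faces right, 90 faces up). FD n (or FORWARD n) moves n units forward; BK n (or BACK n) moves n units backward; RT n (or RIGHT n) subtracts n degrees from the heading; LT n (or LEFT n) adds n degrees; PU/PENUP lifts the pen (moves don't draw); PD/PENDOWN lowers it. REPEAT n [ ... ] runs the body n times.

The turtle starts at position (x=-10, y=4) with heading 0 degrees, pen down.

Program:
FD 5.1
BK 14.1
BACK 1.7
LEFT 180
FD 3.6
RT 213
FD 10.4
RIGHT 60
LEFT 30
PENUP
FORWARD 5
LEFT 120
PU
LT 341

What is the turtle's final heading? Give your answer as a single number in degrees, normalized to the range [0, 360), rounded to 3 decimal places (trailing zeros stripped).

Executing turtle program step by step:
Start: pos=(-10,4), heading=0, pen down
FD 5.1: (-10,4) -> (-4.9,4) [heading=0, draw]
BK 14.1: (-4.9,4) -> (-19,4) [heading=0, draw]
BK 1.7: (-19,4) -> (-20.7,4) [heading=0, draw]
LT 180: heading 0 -> 180
FD 3.6: (-20.7,4) -> (-24.3,4) [heading=180, draw]
RT 213: heading 180 -> 327
FD 10.4: (-24.3,4) -> (-15.578,-1.664) [heading=327, draw]
RT 60: heading 327 -> 267
LT 30: heading 267 -> 297
PU: pen up
FD 5: (-15.578,-1.664) -> (-13.308,-6.119) [heading=297, move]
LT 120: heading 297 -> 57
PU: pen up
LT 341: heading 57 -> 38
Final: pos=(-13.308,-6.119), heading=38, 5 segment(s) drawn

Answer: 38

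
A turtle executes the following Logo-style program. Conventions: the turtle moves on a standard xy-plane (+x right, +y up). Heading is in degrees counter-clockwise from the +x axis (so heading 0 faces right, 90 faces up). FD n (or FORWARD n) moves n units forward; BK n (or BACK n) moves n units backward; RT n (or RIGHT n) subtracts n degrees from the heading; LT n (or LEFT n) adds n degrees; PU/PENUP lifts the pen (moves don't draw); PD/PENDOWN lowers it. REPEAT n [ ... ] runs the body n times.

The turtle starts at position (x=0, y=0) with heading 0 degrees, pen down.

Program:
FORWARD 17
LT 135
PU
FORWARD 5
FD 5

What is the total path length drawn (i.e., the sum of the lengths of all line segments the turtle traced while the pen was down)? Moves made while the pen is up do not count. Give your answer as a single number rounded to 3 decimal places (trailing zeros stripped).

Answer: 17

Derivation:
Executing turtle program step by step:
Start: pos=(0,0), heading=0, pen down
FD 17: (0,0) -> (17,0) [heading=0, draw]
LT 135: heading 0 -> 135
PU: pen up
FD 5: (17,0) -> (13.464,3.536) [heading=135, move]
FD 5: (13.464,3.536) -> (9.929,7.071) [heading=135, move]
Final: pos=(9.929,7.071), heading=135, 1 segment(s) drawn

Segment lengths:
  seg 1: (0,0) -> (17,0), length = 17
Total = 17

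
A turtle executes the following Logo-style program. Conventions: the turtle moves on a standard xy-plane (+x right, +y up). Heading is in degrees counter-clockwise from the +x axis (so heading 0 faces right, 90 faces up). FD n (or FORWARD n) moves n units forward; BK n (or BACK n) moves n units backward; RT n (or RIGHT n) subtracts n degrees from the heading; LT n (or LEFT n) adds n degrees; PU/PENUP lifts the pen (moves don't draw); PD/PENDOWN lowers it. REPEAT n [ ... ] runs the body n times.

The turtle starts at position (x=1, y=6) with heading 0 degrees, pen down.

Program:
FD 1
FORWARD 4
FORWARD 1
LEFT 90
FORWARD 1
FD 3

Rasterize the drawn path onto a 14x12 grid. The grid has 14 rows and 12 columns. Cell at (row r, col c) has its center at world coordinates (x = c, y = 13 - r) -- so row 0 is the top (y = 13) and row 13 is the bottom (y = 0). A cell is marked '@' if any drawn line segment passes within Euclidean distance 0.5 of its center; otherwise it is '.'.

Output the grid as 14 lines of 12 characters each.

Segment 0: (1,6) -> (2,6)
Segment 1: (2,6) -> (6,6)
Segment 2: (6,6) -> (7,6)
Segment 3: (7,6) -> (7,7)
Segment 4: (7,7) -> (7,10)

Answer: ............
............
............
.......@....
.......@....
.......@....
.......@....
.@@@@@@@....
............
............
............
............
............
............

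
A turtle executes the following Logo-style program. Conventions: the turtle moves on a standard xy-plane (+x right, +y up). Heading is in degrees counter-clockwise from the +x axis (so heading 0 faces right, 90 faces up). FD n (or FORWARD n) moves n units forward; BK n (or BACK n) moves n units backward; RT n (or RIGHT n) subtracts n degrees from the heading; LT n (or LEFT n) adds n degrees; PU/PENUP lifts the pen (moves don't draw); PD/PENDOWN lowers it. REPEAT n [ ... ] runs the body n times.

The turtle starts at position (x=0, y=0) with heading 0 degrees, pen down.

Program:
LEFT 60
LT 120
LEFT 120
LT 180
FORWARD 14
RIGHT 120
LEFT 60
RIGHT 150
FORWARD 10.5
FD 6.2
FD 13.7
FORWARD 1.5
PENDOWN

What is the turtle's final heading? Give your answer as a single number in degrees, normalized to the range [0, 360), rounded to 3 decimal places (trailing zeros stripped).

Answer: 270

Derivation:
Executing turtle program step by step:
Start: pos=(0,0), heading=0, pen down
LT 60: heading 0 -> 60
LT 120: heading 60 -> 180
LT 120: heading 180 -> 300
LT 180: heading 300 -> 120
FD 14: (0,0) -> (-7,12.124) [heading=120, draw]
RT 120: heading 120 -> 0
LT 60: heading 0 -> 60
RT 150: heading 60 -> 270
FD 10.5: (-7,12.124) -> (-7,1.624) [heading=270, draw]
FD 6.2: (-7,1.624) -> (-7,-4.576) [heading=270, draw]
FD 13.7: (-7,-4.576) -> (-7,-18.276) [heading=270, draw]
FD 1.5: (-7,-18.276) -> (-7,-19.776) [heading=270, draw]
PD: pen down
Final: pos=(-7,-19.776), heading=270, 5 segment(s) drawn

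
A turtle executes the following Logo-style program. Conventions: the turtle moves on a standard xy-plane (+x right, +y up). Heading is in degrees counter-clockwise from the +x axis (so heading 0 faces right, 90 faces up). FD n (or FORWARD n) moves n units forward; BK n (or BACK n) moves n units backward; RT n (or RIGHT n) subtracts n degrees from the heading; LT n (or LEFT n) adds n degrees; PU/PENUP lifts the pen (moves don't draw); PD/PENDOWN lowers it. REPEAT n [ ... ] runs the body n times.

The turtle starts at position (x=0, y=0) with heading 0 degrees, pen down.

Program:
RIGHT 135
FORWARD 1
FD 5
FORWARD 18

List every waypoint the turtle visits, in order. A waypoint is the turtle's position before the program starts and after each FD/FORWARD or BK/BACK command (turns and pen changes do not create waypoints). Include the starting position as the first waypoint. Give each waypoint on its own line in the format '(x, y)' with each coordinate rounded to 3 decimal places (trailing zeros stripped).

Executing turtle program step by step:
Start: pos=(0,0), heading=0, pen down
RT 135: heading 0 -> 225
FD 1: (0,0) -> (-0.707,-0.707) [heading=225, draw]
FD 5: (-0.707,-0.707) -> (-4.243,-4.243) [heading=225, draw]
FD 18: (-4.243,-4.243) -> (-16.971,-16.971) [heading=225, draw]
Final: pos=(-16.971,-16.971), heading=225, 3 segment(s) drawn
Waypoints (4 total):
(0, 0)
(-0.707, -0.707)
(-4.243, -4.243)
(-16.971, -16.971)

Answer: (0, 0)
(-0.707, -0.707)
(-4.243, -4.243)
(-16.971, -16.971)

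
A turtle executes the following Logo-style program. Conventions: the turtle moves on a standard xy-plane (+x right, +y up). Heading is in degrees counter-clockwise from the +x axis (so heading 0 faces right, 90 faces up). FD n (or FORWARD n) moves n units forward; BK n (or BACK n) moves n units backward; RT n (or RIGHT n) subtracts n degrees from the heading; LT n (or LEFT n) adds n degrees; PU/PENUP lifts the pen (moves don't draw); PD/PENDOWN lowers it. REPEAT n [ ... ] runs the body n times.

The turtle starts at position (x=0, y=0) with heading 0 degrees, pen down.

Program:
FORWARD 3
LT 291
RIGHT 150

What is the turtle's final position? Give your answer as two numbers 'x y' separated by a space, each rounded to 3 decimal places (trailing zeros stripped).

Answer: 3 0

Derivation:
Executing turtle program step by step:
Start: pos=(0,0), heading=0, pen down
FD 3: (0,0) -> (3,0) [heading=0, draw]
LT 291: heading 0 -> 291
RT 150: heading 291 -> 141
Final: pos=(3,0), heading=141, 1 segment(s) drawn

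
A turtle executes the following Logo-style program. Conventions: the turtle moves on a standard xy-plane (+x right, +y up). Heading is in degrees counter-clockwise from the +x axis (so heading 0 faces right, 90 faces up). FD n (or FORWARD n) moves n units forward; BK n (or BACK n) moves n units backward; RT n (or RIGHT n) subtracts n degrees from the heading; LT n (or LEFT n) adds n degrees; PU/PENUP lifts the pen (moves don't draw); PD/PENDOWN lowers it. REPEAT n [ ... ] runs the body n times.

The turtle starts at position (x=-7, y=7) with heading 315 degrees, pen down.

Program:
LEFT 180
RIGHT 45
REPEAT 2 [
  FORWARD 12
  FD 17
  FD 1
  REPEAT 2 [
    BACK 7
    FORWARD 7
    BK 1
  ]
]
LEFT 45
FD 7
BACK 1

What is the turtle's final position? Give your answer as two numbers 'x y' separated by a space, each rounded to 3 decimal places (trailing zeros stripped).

Answer: -11.243 67.243

Derivation:
Executing turtle program step by step:
Start: pos=(-7,7), heading=315, pen down
LT 180: heading 315 -> 135
RT 45: heading 135 -> 90
REPEAT 2 [
  -- iteration 1/2 --
  FD 12: (-7,7) -> (-7,19) [heading=90, draw]
  FD 17: (-7,19) -> (-7,36) [heading=90, draw]
  FD 1: (-7,36) -> (-7,37) [heading=90, draw]
  REPEAT 2 [
    -- iteration 1/2 --
    BK 7: (-7,37) -> (-7,30) [heading=90, draw]
    FD 7: (-7,30) -> (-7,37) [heading=90, draw]
    BK 1: (-7,37) -> (-7,36) [heading=90, draw]
    -- iteration 2/2 --
    BK 7: (-7,36) -> (-7,29) [heading=90, draw]
    FD 7: (-7,29) -> (-7,36) [heading=90, draw]
    BK 1: (-7,36) -> (-7,35) [heading=90, draw]
  ]
  -- iteration 2/2 --
  FD 12: (-7,35) -> (-7,47) [heading=90, draw]
  FD 17: (-7,47) -> (-7,64) [heading=90, draw]
  FD 1: (-7,64) -> (-7,65) [heading=90, draw]
  REPEAT 2 [
    -- iteration 1/2 --
    BK 7: (-7,65) -> (-7,58) [heading=90, draw]
    FD 7: (-7,58) -> (-7,65) [heading=90, draw]
    BK 1: (-7,65) -> (-7,64) [heading=90, draw]
    -- iteration 2/2 --
    BK 7: (-7,64) -> (-7,57) [heading=90, draw]
    FD 7: (-7,57) -> (-7,64) [heading=90, draw]
    BK 1: (-7,64) -> (-7,63) [heading=90, draw]
  ]
]
LT 45: heading 90 -> 135
FD 7: (-7,63) -> (-11.95,67.95) [heading=135, draw]
BK 1: (-11.95,67.95) -> (-11.243,67.243) [heading=135, draw]
Final: pos=(-11.243,67.243), heading=135, 20 segment(s) drawn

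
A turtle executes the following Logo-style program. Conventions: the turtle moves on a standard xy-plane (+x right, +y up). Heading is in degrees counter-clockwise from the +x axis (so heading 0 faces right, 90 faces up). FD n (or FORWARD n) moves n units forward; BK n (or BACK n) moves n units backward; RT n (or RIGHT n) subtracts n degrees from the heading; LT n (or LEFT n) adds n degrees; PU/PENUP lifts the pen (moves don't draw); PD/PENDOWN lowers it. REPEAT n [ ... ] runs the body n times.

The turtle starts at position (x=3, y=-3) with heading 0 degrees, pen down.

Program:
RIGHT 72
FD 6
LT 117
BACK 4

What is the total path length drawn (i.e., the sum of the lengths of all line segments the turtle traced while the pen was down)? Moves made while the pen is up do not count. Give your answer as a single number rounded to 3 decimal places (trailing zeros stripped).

Executing turtle program step by step:
Start: pos=(3,-3), heading=0, pen down
RT 72: heading 0 -> 288
FD 6: (3,-3) -> (4.854,-8.706) [heading=288, draw]
LT 117: heading 288 -> 45
BK 4: (4.854,-8.706) -> (2.026,-11.535) [heading=45, draw]
Final: pos=(2.026,-11.535), heading=45, 2 segment(s) drawn

Segment lengths:
  seg 1: (3,-3) -> (4.854,-8.706), length = 6
  seg 2: (4.854,-8.706) -> (2.026,-11.535), length = 4
Total = 10

Answer: 10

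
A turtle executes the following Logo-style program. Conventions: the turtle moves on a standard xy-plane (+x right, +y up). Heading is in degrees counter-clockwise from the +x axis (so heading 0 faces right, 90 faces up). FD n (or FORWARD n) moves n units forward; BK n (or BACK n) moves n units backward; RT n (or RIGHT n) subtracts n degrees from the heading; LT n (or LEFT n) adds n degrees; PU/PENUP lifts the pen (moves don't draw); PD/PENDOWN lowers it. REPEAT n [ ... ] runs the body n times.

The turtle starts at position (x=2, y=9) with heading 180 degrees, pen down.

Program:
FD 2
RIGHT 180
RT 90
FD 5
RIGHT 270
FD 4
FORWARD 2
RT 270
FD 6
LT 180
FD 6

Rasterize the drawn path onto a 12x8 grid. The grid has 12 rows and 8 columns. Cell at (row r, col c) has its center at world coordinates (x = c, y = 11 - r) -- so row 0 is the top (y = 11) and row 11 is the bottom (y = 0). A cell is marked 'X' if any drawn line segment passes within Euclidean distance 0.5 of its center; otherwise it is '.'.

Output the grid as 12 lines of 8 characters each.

Answer: ........
......X.
XXX...X.
X.....X.
X.....X.
X.....X.
X.....X.
XXXXXXX.
........
........
........
........

Derivation:
Segment 0: (2,9) -> (0,9)
Segment 1: (0,9) -> (0,4)
Segment 2: (0,4) -> (4,4)
Segment 3: (4,4) -> (6,4)
Segment 4: (6,4) -> (6,10)
Segment 5: (6,10) -> (6,4)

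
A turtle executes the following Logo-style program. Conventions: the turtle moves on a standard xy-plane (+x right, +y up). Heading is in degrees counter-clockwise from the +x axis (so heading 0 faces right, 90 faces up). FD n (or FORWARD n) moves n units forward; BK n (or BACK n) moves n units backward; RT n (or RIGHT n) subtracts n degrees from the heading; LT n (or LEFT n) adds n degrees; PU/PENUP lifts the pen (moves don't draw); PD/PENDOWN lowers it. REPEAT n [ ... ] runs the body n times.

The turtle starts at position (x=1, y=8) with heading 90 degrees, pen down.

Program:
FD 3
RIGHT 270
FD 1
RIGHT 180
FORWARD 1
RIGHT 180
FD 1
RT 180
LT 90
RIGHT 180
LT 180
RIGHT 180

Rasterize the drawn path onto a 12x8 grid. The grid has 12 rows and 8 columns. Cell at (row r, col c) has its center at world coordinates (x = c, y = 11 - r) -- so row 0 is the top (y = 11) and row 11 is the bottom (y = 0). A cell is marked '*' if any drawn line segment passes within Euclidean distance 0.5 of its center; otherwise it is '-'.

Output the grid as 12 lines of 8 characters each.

Answer: **------
-*------
-*------
-*------
--------
--------
--------
--------
--------
--------
--------
--------

Derivation:
Segment 0: (1,8) -> (1,11)
Segment 1: (1,11) -> (0,11)
Segment 2: (0,11) -> (1,11)
Segment 3: (1,11) -> (0,11)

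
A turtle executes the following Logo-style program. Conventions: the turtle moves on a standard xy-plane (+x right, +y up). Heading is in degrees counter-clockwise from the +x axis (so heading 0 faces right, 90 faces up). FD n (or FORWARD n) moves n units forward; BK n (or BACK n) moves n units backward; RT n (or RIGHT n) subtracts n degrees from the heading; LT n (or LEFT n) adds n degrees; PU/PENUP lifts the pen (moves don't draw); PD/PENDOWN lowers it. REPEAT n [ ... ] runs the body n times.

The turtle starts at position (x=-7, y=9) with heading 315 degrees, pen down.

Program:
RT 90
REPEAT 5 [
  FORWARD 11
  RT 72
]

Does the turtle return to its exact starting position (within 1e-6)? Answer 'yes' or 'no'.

Executing turtle program step by step:
Start: pos=(-7,9), heading=315, pen down
RT 90: heading 315 -> 225
REPEAT 5 [
  -- iteration 1/5 --
  FD 11: (-7,9) -> (-14.778,1.222) [heading=225, draw]
  RT 72: heading 225 -> 153
  -- iteration 2/5 --
  FD 11: (-14.778,1.222) -> (-24.579,6.216) [heading=153, draw]
  RT 72: heading 153 -> 81
  -- iteration 3/5 --
  FD 11: (-24.579,6.216) -> (-22.858,17.08) [heading=81, draw]
  RT 72: heading 81 -> 9
  -- iteration 4/5 --
  FD 11: (-22.858,17.08) -> (-11.994,18.801) [heading=9, draw]
  RT 72: heading 9 -> 297
  -- iteration 5/5 --
  FD 11: (-11.994,18.801) -> (-7,9) [heading=297, draw]
  RT 72: heading 297 -> 225
]
Final: pos=(-7,9), heading=225, 5 segment(s) drawn

Start position: (-7, 9)
Final position: (-7, 9)
Distance = 0; < 1e-6 -> CLOSED

Answer: yes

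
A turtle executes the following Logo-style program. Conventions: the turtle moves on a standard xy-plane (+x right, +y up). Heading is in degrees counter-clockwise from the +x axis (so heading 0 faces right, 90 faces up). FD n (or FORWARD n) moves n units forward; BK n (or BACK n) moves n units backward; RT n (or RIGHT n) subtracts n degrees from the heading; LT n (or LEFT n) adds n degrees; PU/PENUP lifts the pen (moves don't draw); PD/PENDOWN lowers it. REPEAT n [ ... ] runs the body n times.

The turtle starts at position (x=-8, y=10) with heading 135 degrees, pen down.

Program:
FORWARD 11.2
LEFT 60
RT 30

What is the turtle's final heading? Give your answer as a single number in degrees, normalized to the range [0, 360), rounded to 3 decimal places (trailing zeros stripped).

Executing turtle program step by step:
Start: pos=(-8,10), heading=135, pen down
FD 11.2: (-8,10) -> (-15.92,17.92) [heading=135, draw]
LT 60: heading 135 -> 195
RT 30: heading 195 -> 165
Final: pos=(-15.92,17.92), heading=165, 1 segment(s) drawn

Answer: 165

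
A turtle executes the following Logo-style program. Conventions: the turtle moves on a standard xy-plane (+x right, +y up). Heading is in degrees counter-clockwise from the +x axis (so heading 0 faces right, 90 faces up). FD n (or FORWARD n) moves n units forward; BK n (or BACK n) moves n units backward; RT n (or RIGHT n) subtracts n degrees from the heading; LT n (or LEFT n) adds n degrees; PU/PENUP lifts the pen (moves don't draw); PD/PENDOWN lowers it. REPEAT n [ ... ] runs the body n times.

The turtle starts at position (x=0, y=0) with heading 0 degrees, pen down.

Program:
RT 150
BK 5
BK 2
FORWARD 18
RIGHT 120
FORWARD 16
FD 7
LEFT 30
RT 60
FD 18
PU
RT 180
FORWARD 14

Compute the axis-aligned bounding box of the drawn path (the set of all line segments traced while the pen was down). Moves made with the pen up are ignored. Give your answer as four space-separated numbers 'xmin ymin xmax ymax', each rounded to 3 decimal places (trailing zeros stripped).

Executing turtle program step by step:
Start: pos=(0,0), heading=0, pen down
RT 150: heading 0 -> 210
BK 5: (0,0) -> (4.33,2.5) [heading=210, draw]
BK 2: (4.33,2.5) -> (6.062,3.5) [heading=210, draw]
FD 18: (6.062,3.5) -> (-9.526,-5.5) [heading=210, draw]
RT 120: heading 210 -> 90
FD 16: (-9.526,-5.5) -> (-9.526,10.5) [heading=90, draw]
FD 7: (-9.526,10.5) -> (-9.526,17.5) [heading=90, draw]
LT 30: heading 90 -> 120
RT 60: heading 120 -> 60
FD 18: (-9.526,17.5) -> (-0.526,33.088) [heading=60, draw]
PU: pen up
RT 180: heading 60 -> 240
FD 14: (-0.526,33.088) -> (-7.526,20.964) [heading=240, move]
Final: pos=(-7.526,20.964), heading=240, 6 segment(s) drawn

Segment endpoints: x in {-9.526, -9.526, -9.526, -0.526, 0, 4.33, 6.062}, y in {-5.5, 0, 2.5, 3.5, 10.5, 17.5, 33.088}
xmin=-9.526, ymin=-5.5, xmax=6.062, ymax=33.088

Answer: -9.526 -5.5 6.062 33.088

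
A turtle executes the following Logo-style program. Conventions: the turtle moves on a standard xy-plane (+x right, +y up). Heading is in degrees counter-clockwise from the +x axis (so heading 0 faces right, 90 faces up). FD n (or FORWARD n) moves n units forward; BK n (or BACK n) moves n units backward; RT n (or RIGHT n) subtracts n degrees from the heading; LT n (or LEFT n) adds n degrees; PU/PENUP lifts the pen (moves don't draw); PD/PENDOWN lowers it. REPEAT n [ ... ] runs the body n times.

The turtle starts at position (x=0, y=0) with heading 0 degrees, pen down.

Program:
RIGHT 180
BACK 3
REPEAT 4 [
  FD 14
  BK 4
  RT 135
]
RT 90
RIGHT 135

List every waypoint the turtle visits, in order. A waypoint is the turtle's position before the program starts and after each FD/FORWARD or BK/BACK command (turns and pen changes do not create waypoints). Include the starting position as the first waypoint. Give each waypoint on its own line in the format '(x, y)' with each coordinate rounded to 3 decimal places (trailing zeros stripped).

Answer: (0, 0)
(3, 0)
(-11, 0)
(-7, 0)
(2.899, 9.899)
(0.071, 7.071)
(0.071, -6.929)
(0.071, -2.929)
(-9.828, 6.971)
(-7, 4.142)

Derivation:
Executing turtle program step by step:
Start: pos=(0,0), heading=0, pen down
RT 180: heading 0 -> 180
BK 3: (0,0) -> (3,0) [heading=180, draw]
REPEAT 4 [
  -- iteration 1/4 --
  FD 14: (3,0) -> (-11,0) [heading=180, draw]
  BK 4: (-11,0) -> (-7,0) [heading=180, draw]
  RT 135: heading 180 -> 45
  -- iteration 2/4 --
  FD 14: (-7,0) -> (2.899,9.899) [heading=45, draw]
  BK 4: (2.899,9.899) -> (0.071,7.071) [heading=45, draw]
  RT 135: heading 45 -> 270
  -- iteration 3/4 --
  FD 14: (0.071,7.071) -> (0.071,-6.929) [heading=270, draw]
  BK 4: (0.071,-6.929) -> (0.071,-2.929) [heading=270, draw]
  RT 135: heading 270 -> 135
  -- iteration 4/4 --
  FD 14: (0.071,-2.929) -> (-9.828,6.971) [heading=135, draw]
  BK 4: (-9.828,6.971) -> (-7,4.142) [heading=135, draw]
  RT 135: heading 135 -> 0
]
RT 90: heading 0 -> 270
RT 135: heading 270 -> 135
Final: pos=(-7,4.142), heading=135, 9 segment(s) drawn
Waypoints (10 total):
(0, 0)
(3, 0)
(-11, 0)
(-7, 0)
(2.899, 9.899)
(0.071, 7.071)
(0.071, -6.929)
(0.071, -2.929)
(-9.828, 6.971)
(-7, 4.142)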